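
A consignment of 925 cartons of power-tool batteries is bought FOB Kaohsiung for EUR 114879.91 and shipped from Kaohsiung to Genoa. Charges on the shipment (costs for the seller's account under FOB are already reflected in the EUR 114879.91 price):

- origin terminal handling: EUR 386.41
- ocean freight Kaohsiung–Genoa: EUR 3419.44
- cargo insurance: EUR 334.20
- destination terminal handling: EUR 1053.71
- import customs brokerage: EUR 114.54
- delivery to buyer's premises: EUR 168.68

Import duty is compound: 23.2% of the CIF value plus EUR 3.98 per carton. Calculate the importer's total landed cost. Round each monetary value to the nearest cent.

Total landed cost: EUR 151174.96

FOB: the seller bears costs until goods are on board at the origin port; the buyer bears freight, insurance and all costs thereafter.
Already in the invoice (seller's account under FOB): origin terminal — exclude.
CIF value = FOB price + freight + insurance = 114879.91 + 3419.44 + 334.20 = 118633.55
Ad valorem component: 118633.55 × 23.2% = 27522.98
Specific component: 925 × 3.98 = 3681.50
Import duty = 27522.98 + 3681.50 = 31204.48
Buyer bears: freight 3419.44 + insurance 334.20 + destination terminal 1053.71 + brokerage 114.54 + delivery 168.68 + duty 31204.48 = 36295.05
Landed cost = invoice 114879.91 + 36295.05 = 151174.96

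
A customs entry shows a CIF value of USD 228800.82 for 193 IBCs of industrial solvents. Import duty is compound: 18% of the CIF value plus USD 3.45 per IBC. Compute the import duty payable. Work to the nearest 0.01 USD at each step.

Ad valorem component: 228800.82 × 18% = 41184.15
Specific component: 193 × 3.45 = 665.85
Import duty = 41184.15 + 665.85 = 41850.00

Import duty: USD 41850.00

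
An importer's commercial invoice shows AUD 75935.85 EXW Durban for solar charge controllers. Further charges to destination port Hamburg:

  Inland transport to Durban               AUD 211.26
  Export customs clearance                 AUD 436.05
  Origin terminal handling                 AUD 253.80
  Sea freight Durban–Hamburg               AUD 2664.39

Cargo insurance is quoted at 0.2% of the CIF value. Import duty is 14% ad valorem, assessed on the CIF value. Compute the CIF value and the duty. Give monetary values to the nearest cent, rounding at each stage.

Let C be the CIF value. C = EXW price + pre-shipment costs + freight + 0.2% × C
C − 0.2% × C = 75935.85 + 211.26 + 436.05 + 253.80 + 2664.39
0.998 × C = 79501.35
C = 79501.35 / 0.998 = 79660.67
Insurance premium = 0.2% × 79660.67 = 159.32
Import duty = 79660.67 × 14% = 11152.49

CIF value: AUD 79660.67; import duty: AUD 11152.49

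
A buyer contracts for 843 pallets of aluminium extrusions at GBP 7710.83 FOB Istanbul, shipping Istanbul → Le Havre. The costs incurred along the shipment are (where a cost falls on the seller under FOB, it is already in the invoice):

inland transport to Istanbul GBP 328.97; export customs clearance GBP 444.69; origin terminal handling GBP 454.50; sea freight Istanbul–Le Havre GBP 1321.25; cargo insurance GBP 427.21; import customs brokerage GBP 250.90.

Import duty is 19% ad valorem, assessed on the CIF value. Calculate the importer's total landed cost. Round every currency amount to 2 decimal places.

Total landed cost: GBP 11507.46

FOB: the seller bears costs until goods are on board at the origin port; the buyer bears freight, insurance and all costs thereafter.
Already in the invoice (seller's account under FOB): inland to port, export clearance, origin terminal — exclude.
CIF value = FOB price + freight + insurance = 7710.83 + 1321.25 + 427.21 = 9459.29
Import duty = 9459.29 × 19% = 1797.27
Buyer bears: freight 1321.25 + insurance 427.21 + brokerage 250.90 + duty 1797.27 = 3796.63
Landed cost = invoice 7710.83 + 3796.63 = 11507.46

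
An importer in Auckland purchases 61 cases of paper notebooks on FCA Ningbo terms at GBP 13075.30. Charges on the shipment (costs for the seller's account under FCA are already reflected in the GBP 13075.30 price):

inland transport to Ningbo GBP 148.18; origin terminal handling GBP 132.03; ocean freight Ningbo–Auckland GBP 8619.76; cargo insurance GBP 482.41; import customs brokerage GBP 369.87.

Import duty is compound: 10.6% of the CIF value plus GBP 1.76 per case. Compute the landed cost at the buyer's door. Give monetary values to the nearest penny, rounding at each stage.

Total landed cost: GBP 25151.54

FCA: the seller delivers export-cleared goods to the carrier; the buyer bears costs from that point.
Already in the invoice (seller's account under FCA): inland to port — exclude.
CIF value = FCA price + origin terminal + freight + insurance = 13075.30 + 132.03 + 8619.76 + 482.41 = 22309.50
Ad valorem component: 22309.50 × 10.6% = 2364.81
Specific component: 61 × 1.76 = 107.36
Import duty = 2364.81 + 107.36 = 2472.17
Buyer bears: origin terminal 132.03 + freight 8619.76 + insurance 482.41 + brokerage 369.87 + duty 2472.17 = 12076.24
Landed cost = invoice 13075.30 + 12076.24 = 25151.54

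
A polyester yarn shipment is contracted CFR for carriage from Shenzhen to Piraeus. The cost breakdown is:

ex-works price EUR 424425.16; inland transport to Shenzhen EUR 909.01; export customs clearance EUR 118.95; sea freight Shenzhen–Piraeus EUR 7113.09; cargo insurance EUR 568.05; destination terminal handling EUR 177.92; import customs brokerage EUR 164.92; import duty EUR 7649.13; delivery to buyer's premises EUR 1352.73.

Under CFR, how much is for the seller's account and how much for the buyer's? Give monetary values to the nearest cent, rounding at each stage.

CFR: the seller pays costs through ocean freight to the destination port, but not insurance.
Seller's account: goods 424425.16 + inland to port 909.01 + export clearance 118.95 + freight 7113.09 = 432566.21
Buyer's account: insurance 568.05 + destination terminal 177.92 + brokerage 164.92 + duty 7649.13 + delivery 1352.73 = 9912.75

Seller: EUR 432566.21; buyer: EUR 9912.75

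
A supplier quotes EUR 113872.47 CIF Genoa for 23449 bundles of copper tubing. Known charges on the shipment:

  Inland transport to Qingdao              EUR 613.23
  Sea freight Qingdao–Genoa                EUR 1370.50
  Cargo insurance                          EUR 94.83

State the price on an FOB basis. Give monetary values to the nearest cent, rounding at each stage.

Not relevant to the conversion: inland to port — on the seller under both CIF and FOB; already in the CIF price and stays in the FOB price.
From CIF to FOB, the seller no longer bears: freight, insurance.
FOB price = 113872.47 − 1370.50 − 94.83 = 112407.14

FOB price: EUR 112407.14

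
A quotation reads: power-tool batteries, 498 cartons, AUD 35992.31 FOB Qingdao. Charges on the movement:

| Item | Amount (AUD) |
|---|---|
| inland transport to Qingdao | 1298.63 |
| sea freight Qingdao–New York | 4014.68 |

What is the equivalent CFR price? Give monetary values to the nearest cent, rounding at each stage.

Not relevant to the conversion: inland to port — on the seller under both FOB and CFR; already in the FOB price and stays in the CFR price.
From FOB to CFR, the seller additionally bears: freight.
CFR price = 35992.31 + 4014.68 = 40006.99

CFR price: AUD 40006.99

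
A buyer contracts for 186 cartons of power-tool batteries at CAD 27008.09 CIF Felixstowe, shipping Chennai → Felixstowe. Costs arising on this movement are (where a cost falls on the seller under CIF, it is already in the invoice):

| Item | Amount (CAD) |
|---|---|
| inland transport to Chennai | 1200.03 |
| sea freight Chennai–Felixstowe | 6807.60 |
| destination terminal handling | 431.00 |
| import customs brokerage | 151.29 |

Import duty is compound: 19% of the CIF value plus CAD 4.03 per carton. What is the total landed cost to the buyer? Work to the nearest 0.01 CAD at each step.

CIF: the seller pays costs through ocean freight and marine insurance to the destination port.
Already in the invoice (seller's account under CIF): inland to port, freight — exclude.
The CIF price already equals the CIF value: 27008.09
Ad valorem component: 27008.09 × 19% = 5131.54
Specific component: 186 × 4.03 = 749.58
Import duty = 5131.54 + 749.58 = 5881.12
Buyer bears: destination terminal 431.00 + brokerage 151.29 + duty 5881.12 = 6463.41
Landed cost = invoice 27008.09 + 6463.41 = 33471.50

Total landed cost: CAD 33471.50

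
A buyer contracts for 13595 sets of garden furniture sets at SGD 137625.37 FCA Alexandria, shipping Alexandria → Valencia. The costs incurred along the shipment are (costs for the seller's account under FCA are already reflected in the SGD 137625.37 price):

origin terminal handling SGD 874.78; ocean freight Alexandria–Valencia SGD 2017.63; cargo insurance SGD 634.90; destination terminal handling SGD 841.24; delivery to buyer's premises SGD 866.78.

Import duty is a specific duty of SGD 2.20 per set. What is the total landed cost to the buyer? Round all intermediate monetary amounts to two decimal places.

FCA: the seller delivers export-cleared goods to the carrier; the buyer bears costs from that point.
CIF value = FCA price + origin terminal + freight + insurance = 137625.37 + 874.78 + 2017.63 + 634.90 = 141152.68
Import duty = 13595 × 2.20 = 29909.00
Buyer bears: origin terminal 874.78 + freight 2017.63 + insurance 634.90 + destination terminal 841.24 + delivery 866.78 + duty 29909.00 = 35144.33
Landed cost = invoice 137625.37 + 35144.33 = 172769.70

Total landed cost: SGD 172769.70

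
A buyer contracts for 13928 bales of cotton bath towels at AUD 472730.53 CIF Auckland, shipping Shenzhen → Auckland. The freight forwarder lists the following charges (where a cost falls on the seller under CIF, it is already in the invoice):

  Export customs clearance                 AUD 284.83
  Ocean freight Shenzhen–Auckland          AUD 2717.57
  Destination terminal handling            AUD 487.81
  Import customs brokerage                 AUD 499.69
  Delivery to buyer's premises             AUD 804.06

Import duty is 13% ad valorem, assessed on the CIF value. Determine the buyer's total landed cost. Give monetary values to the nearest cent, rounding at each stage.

CIF: the seller pays costs through ocean freight and marine insurance to the destination port.
Already in the invoice (seller's account under CIF): export clearance, freight — exclude.
The CIF price already equals the CIF value: 472730.53
Import duty = 472730.53 × 13% = 61454.97
Buyer bears: destination terminal 487.81 + brokerage 499.69 + delivery 804.06 + duty 61454.97 = 63246.53
Landed cost = invoice 472730.53 + 63246.53 = 535977.06

Total landed cost: AUD 535977.06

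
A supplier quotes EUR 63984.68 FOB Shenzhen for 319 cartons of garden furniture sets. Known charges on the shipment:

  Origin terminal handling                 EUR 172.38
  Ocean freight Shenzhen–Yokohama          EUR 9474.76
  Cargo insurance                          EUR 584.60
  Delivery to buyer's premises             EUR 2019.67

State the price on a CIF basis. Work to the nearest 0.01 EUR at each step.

CIF price: EUR 74044.04

Not relevant to the conversion: origin terminal — on the seller under both FOB and CIF; already in the FOB price and stays in the CIF price. delivery — on the buyer under both terms; not part of either seller's price.
From FOB to CIF, the seller additionally bears: freight, insurance.
CIF price = 63984.68 + 9474.76 + 584.60 = 74044.04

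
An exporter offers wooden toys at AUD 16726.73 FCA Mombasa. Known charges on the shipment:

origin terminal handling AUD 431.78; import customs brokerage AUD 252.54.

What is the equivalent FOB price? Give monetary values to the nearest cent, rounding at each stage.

FOB price: AUD 17158.51

Not relevant to the conversion: brokerage — on the buyer under both terms; not part of either seller's price.
From FCA to FOB, the seller additionally bears: origin terminal.
FOB price = 16726.73 + 431.78 = 17158.51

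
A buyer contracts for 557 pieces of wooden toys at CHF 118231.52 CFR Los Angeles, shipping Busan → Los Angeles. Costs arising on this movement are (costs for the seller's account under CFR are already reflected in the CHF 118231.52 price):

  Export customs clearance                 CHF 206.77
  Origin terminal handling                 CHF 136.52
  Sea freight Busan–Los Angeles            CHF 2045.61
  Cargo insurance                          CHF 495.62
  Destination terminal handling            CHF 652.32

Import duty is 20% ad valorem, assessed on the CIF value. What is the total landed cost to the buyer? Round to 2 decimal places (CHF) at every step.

CFR: the seller pays costs through ocean freight to the destination port, but not insurance.
Already in the invoice (seller's account under CFR): export clearance, origin terminal, freight — exclude.
CIF value = CFR price + insurance = 118231.52 + 495.62 = 118727.14
Import duty = 118727.14 × 20% = 23745.43
Buyer bears: insurance 495.62 + destination terminal 652.32 + duty 23745.43 = 24893.37
Landed cost = invoice 118231.52 + 24893.37 = 143124.89

Total landed cost: CHF 143124.89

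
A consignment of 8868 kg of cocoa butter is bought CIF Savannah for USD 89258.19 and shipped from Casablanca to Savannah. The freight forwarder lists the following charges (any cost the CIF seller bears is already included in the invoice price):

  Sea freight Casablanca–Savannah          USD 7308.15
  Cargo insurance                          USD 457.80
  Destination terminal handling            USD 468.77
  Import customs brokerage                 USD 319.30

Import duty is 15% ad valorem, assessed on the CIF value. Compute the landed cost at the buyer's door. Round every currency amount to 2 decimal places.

Total landed cost: USD 103434.99

CIF: the seller pays costs through ocean freight and marine insurance to the destination port.
Already in the invoice (seller's account under CIF): freight, insurance — exclude.
The CIF price already equals the CIF value: 89258.19
Import duty = 89258.19 × 15% = 13388.73
Buyer bears: destination terminal 468.77 + brokerage 319.30 + duty 13388.73 = 14176.80
Landed cost = invoice 89258.19 + 14176.80 = 103434.99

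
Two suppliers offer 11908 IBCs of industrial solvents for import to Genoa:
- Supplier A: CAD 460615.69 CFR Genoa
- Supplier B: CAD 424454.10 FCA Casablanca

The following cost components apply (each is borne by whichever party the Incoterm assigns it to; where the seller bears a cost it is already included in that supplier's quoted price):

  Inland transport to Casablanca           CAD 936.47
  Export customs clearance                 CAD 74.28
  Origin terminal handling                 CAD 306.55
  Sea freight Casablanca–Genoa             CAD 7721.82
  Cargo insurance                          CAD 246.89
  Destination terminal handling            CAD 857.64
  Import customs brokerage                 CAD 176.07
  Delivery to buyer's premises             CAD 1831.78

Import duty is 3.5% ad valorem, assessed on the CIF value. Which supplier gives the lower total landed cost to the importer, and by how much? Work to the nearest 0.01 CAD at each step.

Supplier B is cheaper by CAD 29117.88

Supplier A (CFR):
CIF value = CFR price + insurance = 460615.69 + 246.89 = 460862.58
Import duty = 460862.58 × 3.5% = 16130.19
Buyer bears (A): 246.89 + 857.64 + 176.07 + 1831.78 = 3112.38
Landed cost (A) = invoice 460615.69 + 3112.38 + duty 16130.19 = 479858.26
Supplier B (FCA):
CIF value = FCA price + origin terminal + freight + insurance = 424454.10 + 306.55 + 7721.82 + 246.89 = 432729.36
Import duty = 432729.36 × 3.5% = 15145.53
Buyer bears (B): 306.55 + 7721.82 + 246.89 + 857.64 + 176.07 + 1831.78 = 11140.75
Landed cost (B) = invoice 424454.10 + 11140.75 + duty 15145.53 = 450740.38
Difference = |479858.26 − 450740.38| = 29117.88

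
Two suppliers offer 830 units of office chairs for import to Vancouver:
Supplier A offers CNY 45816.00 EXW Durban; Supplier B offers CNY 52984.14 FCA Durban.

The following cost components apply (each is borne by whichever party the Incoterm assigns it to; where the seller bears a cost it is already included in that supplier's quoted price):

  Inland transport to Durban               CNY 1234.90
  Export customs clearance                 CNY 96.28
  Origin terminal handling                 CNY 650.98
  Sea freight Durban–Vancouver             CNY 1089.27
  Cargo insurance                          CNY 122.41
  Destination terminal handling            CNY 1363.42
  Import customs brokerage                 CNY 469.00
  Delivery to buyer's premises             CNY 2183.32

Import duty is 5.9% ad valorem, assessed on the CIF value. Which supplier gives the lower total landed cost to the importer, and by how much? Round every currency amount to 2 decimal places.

Supplier A (EXW):
CIF value = EXW price + inland to port + export clearance + origin terminal + freight + insurance = 45816.00 + 1234.90 + 96.28 + 650.98 + 1089.27 + 122.41 = 49009.84
Import duty = 49009.84 × 5.9% = 2891.58
Buyer bears (A): 1234.90 + 96.28 + 650.98 + 1089.27 + 122.41 + 1363.42 + 469.00 + 2183.32 = 7209.58
Landed cost (A) = invoice 45816.00 + 7209.58 + duty 2891.58 = 55917.16
Supplier B (FCA):
CIF value = FCA price + origin terminal + freight + insurance = 52984.14 + 650.98 + 1089.27 + 122.41 = 54846.80
Import duty = 54846.80 × 5.9% = 3235.96
Buyer bears (B): 650.98 + 1089.27 + 122.41 + 1363.42 + 469.00 + 2183.32 = 5878.40
Landed cost (B) = invoice 52984.14 + 5878.40 + duty 3235.96 = 62098.50
Difference = |55917.16 − 62098.50| = 6181.34

Supplier A is cheaper by CNY 6181.34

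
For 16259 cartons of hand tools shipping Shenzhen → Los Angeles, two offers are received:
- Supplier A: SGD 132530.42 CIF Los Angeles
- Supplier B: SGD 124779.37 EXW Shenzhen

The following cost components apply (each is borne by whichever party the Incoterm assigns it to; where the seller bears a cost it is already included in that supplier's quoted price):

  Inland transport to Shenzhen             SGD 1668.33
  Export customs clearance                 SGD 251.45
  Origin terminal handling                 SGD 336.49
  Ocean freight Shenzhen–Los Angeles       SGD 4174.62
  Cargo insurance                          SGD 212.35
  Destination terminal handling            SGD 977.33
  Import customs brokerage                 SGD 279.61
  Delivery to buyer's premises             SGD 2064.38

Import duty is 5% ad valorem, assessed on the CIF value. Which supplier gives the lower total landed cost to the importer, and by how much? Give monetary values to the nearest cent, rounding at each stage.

Supplier B is cheaper by SGD 1163.20

Supplier A (CIF):
The CIF price already equals the CIF value: 132530.42
Import duty = 132530.42 × 5% = 6626.52
Buyer bears (A): 977.33 + 279.61 + 2064.38 = 3321.32
Landed cost (A) = invoice 132530.42 + 3321.32 + duty 6626.52 = 142478.26
Supplier B (EXW):
CIF value = EXW price + inland to port + export clearance + origin terminal + freight + insurance = 124779.37 + 1668.33 + 251.45 + 336.49 + 4174.62 + 212.35 = 131422.61
Import duty = 131422.61 × 5% = 6571.13
Buyer bears (B): 1668.33 + 251.45 + 336.49 + 4174.62 + 212.35 + 977.33 + 279.61 + 2064.38 = 9964.56
Landed cost (B) = invoice 124779.37 + 9964.56 + duty 6571.13 = 141315.06
Difference = |142478.26 − 141315.06| = 1163.20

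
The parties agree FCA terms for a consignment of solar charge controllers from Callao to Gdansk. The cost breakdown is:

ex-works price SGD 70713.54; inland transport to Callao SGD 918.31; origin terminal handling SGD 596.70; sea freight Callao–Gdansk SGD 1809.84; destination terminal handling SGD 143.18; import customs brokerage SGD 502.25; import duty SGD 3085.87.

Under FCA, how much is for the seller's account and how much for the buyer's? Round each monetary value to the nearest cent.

FCA: the seller delivers export-cleared goods to the carrier; the buyer bears costs from that point.
Seller's account: goods 70713.54 + inland to port 918.31 = 71631.85
Buyer's account: origin terminal 596.70 + freight 1809.84 + destination terminal 143.18 + brokerage 502.25 + duty 3085.87 = 6137.84

Seller: SGD 71631.85; buyer: SGD 6137.84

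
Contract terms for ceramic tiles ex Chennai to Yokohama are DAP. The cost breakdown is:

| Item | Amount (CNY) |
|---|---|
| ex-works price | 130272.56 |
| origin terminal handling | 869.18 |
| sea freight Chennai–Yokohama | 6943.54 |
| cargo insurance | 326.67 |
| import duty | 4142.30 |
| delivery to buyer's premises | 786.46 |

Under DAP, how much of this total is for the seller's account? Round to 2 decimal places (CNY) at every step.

Seller's account: CNY 139198.41

DAP: the seller bears all costs to the named destination except import duty and clearance.
Seller's account: goods 130272.56 + origin terminal 869.18 + freight 6943.54 + insurance 326.67 + delivery 786.46 = 139198.41
Buyer's account: duty 4142.30 = 4142.30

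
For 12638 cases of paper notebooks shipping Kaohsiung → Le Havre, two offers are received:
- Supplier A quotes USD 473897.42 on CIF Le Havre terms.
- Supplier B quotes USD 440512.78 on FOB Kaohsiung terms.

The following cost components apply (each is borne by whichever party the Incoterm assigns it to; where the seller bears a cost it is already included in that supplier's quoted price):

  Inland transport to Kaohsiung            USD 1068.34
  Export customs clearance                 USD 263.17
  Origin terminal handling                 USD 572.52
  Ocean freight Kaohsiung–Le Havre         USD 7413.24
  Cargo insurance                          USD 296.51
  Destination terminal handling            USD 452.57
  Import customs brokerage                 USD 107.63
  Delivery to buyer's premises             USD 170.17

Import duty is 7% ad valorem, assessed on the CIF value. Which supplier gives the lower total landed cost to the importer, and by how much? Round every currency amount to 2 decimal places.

Supplier B is cheaper by USD 27472.13

Supplier A (CIF):
The CIF price already equals the CIF value: 473897.42
Import duty = 473897.42 × 7% = 33172.82
Buyer bears (A): 452.57 + 107.63 + 170.17 = 730.37
Landed cost (A) = invoice 473897.42 + 730.37 + duty 33172.82 = 507800.61
Supplier B (FOB):
CIF value = FOB price + freight + insurance = 440512.78 + 7413.24 + 296.51 = 448222.53
Import duty = 448222.53 × 7% = 31375.58
Buyer bears (B): 7413.24 + 296.51 + 452.57 + 107.63 + 170.17 = 8440.12
Landed cost (B) = invoice 440512.78 + 8440.12 + duty 31375.58 = 480328.48
Difference = |507800.61 − 480328.48| = 27472.13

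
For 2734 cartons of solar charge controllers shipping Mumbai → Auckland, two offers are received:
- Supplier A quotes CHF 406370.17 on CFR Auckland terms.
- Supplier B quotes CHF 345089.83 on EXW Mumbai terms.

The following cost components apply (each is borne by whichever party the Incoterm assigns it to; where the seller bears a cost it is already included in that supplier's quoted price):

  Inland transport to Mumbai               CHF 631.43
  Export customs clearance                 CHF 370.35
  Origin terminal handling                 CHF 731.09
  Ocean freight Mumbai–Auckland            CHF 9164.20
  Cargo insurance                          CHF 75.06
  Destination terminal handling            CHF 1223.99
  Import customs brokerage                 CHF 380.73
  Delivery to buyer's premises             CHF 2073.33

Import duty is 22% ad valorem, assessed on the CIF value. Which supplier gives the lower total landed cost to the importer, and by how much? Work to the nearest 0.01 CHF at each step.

Supplier A (CFR):
CIF value = CFR price + insurance = 406370.17 + 75.06 = 406445.23
Import duty = 406445.23 × 22% = 89417.95
Buyer bears (A): 75.06 + 1223.99 + 380.73 + 2073.33 = 3753.11
Landed cost (A) = invoice 406370.17 + 3753.11 + duty 89417.95 = 499541.23
Supplier B (EXW):
CIF value = EXW price + inland to port + export clearance + origin terminal + freight + insurance = 345089.83 + 631.43 + 370.35 + 731.09 + 9164.20 + 75.06 = 356061.96
Import duty = 356061.96 × 22% = 78333.63
Buyer bears (B): 631.43 + 370.35 + 731.09 + 9164.20 + 75.06 + 1223.99 + 380.73 + 2073.33 = 14650.18
Landed cost (B) = invoice 345089.83 + 14650.18 + duty 78333.63 = 438073.64
Difference = |499541.23 − 438073.64| = 61467.59

Supplier B is cheaper by CHF 61467.59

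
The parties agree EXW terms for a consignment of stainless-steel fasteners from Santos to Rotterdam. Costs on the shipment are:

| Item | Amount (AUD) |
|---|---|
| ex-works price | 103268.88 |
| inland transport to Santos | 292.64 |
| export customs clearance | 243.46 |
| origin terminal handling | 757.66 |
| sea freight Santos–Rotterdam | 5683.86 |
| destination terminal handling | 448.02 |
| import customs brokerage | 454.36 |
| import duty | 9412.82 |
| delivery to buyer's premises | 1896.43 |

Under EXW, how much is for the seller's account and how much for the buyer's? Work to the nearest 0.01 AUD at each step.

EXW: the seller makes goods available at their premises; the buyer bears all onward costs.
Seller's account: goods 103268.88 = 103268.88
Buyer's account: inland to port 292.64 + export clearance 243.46 + origin terminal 757.66 + freight 5683.86 + destination terminal 448.02 + brokerage 454.36 + duty 9412.82 + delivery 1896.43 = 19189.25

Seller: AUD 103268.88; buyer: AUD 19189.25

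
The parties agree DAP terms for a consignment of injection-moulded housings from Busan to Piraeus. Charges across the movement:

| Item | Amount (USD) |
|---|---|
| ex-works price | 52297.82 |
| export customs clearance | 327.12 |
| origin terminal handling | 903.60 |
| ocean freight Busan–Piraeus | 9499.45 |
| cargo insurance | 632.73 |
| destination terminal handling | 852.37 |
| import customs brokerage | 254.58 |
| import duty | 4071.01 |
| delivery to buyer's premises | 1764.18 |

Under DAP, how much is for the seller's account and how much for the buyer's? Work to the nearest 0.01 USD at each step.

DAP: the seller bears all costs to the named destination except import duty and clearance.
Seller's account: goods 52297.82 + export clearance 327.12 + origin terminal 903.60 + freight 9499.45 + insurance 632.73 + destination terminal 852.37 + delivery 1764.18 = 66277.27
Buyer's account: brokerage 254.58 + duty 4071.01 = 4325.59

Seller: USD 66277.27; buyer: USD 4325.59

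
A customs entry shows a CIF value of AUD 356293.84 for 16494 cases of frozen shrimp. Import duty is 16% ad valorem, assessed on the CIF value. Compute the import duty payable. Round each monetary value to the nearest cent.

Import duty = 356293.84 × 16% = 57007.01

Import duty: AUD 57007.01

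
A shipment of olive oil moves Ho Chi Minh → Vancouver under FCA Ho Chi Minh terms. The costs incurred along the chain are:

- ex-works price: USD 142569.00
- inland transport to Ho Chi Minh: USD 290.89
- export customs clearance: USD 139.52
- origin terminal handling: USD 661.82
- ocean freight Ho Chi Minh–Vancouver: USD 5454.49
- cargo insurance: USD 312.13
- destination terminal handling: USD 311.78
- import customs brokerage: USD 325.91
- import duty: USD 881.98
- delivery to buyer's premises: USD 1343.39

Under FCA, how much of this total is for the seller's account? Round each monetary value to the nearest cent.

FCA: the seller delivers export-cleared goods to the carrier; the buyer bears costs from that point.
Seller's account: goods 142569.00 + inland to port 290.89 + export clearance 139.52 = 142999.41
Buyer's account: origin terminal 661.82 + freight 5454.49 + insurance 312.13 + destination terminal 311.78 + brokerage 325.91 + duty 881.98 + delivery 1343.39 = 9291.50

Seller's account: USD 142999.41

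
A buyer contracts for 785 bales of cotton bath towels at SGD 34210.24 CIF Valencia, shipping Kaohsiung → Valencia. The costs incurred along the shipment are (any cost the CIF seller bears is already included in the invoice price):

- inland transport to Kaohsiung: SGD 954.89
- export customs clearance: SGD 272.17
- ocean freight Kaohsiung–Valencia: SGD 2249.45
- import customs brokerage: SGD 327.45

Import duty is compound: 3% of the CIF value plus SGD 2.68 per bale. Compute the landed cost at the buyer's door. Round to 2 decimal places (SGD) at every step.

CIF: the seller pays costs through ocean freight and marine insurance to the destination port.
Already in the invoice (seller's account under CIF): inland to port, export clearance, freight — exclude.
The CIF price already equals the CIF value: 34210.24
Ad valorem component: 34210.24 × 3% = 1026.31
Specific component: 785 × 2.68 = 2103.80
Import duty = 1026.31 + 2103.80 = 3130.11
Buyer bears: brokerage 327.45 + duty 3130.11 = 3457.56
Landed cost = invoice 34210.24 + 3457.56 = 37667.80

Total landed cost: SGD 37667.80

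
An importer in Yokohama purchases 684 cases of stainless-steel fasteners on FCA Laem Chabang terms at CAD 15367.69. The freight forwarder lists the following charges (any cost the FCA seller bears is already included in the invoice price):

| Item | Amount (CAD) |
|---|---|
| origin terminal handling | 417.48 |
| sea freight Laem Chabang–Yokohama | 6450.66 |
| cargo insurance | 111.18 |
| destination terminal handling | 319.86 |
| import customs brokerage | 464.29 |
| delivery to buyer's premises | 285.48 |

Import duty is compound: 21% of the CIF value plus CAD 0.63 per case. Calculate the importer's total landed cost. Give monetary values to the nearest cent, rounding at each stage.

Total landed cost: CAD 28540.43

FCA: the seller delivers export-cleared goods to the carrier; the buyer bears costs from that point.
CIF value = FCA price + origin terminal + freight + insurance = 15367.69 + 417.48 + 6450.66 + 111.18 = 22347.01
Ad valorem component: 22347.01 × 21% = 4692.87
Specific component: 684 × 0.63 = 430.92
Import duty = 4692.87 + 430.92 = 5123.79
Buyer bears: origin terminal 417.48 + freight 6450.66 + insurance 111.18 + destination terminal 319.86 + brokerage 464.29 + delivery 285.48 + duty 5123.79 = 13172.74
Landed cost = invoice 15367.69 + 13172.74 = 28540.43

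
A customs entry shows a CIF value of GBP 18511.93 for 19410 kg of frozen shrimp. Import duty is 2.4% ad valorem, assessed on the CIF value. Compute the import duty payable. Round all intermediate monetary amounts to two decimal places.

Import duty: GBP 444.29

Import duty = 18511.93 × 2.4% = 444.29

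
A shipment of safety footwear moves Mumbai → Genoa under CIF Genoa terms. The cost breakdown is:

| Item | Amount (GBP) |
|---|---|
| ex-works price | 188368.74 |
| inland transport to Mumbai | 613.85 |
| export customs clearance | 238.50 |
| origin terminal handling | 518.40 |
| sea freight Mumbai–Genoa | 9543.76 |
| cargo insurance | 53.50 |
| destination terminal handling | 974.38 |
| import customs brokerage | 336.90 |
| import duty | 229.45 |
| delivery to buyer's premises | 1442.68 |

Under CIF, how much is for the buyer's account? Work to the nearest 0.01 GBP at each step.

CIF: the seller pays costs through ocean freight and marine insurance to the destination port.
Seller's account: goods 188368.74 + inland to port 613.85 + export clearance 238.50 + origin terminal 518.40 + freight 9543.76 + insurance 53.50 = 199336.75
Buyer's account: destination terminal 974.38 + brokerage 336.90 + duty 229.45 + delivery 1442.68 = 2983.41

Buyer's account: GBP 2983.41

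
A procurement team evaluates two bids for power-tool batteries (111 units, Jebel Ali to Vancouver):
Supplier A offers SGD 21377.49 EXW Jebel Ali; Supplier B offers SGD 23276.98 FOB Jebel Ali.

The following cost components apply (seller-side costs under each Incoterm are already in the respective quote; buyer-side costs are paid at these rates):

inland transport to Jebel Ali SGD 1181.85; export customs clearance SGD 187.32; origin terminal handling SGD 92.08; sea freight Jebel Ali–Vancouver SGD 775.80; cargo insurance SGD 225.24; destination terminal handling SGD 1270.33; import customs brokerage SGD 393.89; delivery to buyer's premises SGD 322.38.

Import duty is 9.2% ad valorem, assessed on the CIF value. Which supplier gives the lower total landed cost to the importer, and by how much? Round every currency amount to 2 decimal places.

Supplier A is cheaper by SGD 478.56

Supplier A (EXW):
CIF value = EXW price + inland to port + export clearance + origin terminal + freight + insurance = 21377.49 + 1181.85 + 187.32 + 92.08 + 775.80 + 225.24 = 23839.78
Import duty = 23839.78 × 9.2% = 2193.26
Buyer bears (A): 1181.85 + 187.32 + 92.08 + 775.80 + 225.24 + 1270.33 + 393.89 + 322.38 = 4448.89
Landed cost (A) = invoice 21377.49 + 4448.89 + duty 2193.26 = 28019.64
Supplier B (FOB):
CIF value = FOB price + freight + insurance = 23276.98 + 775.80 + 225.24 = 24278.02
Import duty = 24278.02 × 9.2% = 2233.58
Buyer bears (B): 775.80 + 225.24 + 1270.33 + 393.89 + 322.38 = 2987.64
Landed cost (B) = invoice 23276.98 + 2987.64 + duty 2233.58 = 28498.20
Difference = |28019.64 − 28498.20| = 478.56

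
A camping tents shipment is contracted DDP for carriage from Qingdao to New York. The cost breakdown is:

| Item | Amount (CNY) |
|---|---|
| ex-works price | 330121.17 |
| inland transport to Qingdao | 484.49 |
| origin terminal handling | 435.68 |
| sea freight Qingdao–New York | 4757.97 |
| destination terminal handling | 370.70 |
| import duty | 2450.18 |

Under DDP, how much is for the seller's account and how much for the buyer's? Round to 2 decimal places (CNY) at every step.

Seller: CNY 338620.19; buyer: CNY 0.00

DDP: the seller bears all costs including import duty.
Seller's account: goods 330121.17 + inland to port 484.49 + origin terminal 435.68 + freight 4757.97 + destination terminal 370.70 + duty 2450.18 = 338620.19
Buyer's account: 0.00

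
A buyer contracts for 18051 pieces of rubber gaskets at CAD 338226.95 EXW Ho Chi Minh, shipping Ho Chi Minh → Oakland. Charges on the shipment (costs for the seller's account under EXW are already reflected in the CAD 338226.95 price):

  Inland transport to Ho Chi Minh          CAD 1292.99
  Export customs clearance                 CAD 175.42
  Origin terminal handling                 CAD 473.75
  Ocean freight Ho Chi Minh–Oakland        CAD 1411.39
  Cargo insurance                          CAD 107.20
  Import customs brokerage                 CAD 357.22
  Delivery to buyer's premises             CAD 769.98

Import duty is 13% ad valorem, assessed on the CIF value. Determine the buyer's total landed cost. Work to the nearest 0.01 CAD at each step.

Total landed cost: CAD 387234.30

EXW: the seller makes goods available at their premises; the buyer bears all onward costs.
CIF value = EXW price + inland to port + export clearance + origin terminal + freight + insurance = 338226.95 + 1292.99 + 175.42 + 473.75 + 1411.39 + 107.20 = 341687.70
Import duty = 341687.70 × 13% = 44419.40
Buyer bears: inland to port 1292.99 + export clearance 175.42 + origin terminal 473.75 + freight 1411.39 + insurance 107.20 + brokerage 357.22 + delivery 769.98 + duty 44419.40 = 49007.35
Landed cost = invoice 338226.95 + 49007.35 = 387234.30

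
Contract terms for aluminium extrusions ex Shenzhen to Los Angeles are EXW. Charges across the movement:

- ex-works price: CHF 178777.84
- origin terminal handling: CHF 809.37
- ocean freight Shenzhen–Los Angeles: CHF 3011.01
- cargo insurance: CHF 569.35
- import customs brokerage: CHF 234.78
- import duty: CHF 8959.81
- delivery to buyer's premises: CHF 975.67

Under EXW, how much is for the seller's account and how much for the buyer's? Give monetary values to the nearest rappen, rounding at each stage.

EXW: the seller makes goods available at their premises; the buyer bears all onward costs.
Seller's account: goods 178777.84 = 178777.84
Buyer's account: origin terminal 809.37 + freight 3011.01 + insurance 569.35 + brokerage 234.78 + duty 8959.81 + delivery 975.67 = 14559.99

Seller: CHF 178777.84; buyer: CHF 14559.99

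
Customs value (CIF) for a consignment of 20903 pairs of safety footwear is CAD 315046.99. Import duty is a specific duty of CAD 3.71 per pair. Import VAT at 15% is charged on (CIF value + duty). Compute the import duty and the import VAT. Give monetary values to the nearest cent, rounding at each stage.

Import duty = 20903 × 3.71 = 77550.13
VAT base = CIF + duty = 315046.99 + 77550.13 = 392597.12
Import VAT = 392597.12 × 15% = 58889.57

Import duty: CAD 77550.13; import VAT: CAD 58889.57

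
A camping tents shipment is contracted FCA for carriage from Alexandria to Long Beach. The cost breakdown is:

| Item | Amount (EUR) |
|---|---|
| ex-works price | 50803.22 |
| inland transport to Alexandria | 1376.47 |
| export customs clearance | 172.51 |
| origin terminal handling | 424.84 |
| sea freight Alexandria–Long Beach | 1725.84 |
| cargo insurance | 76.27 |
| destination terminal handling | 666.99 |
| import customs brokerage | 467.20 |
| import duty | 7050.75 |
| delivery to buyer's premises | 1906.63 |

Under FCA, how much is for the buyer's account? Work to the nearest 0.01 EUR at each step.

Buyer's account: EUR 12318.52

FCA: the seller delivers export-cleared goods to the carrier; the buyer bears costs from that point.
Seller's account: goods 50803.22 + inland to port 1376.47 + export clearance 172.51 = 52352.20
Buyer's account: origin terminal 424.84 + freight 1725.84 + insurance 76.27 + destination terminal 666.99 + brokerage 467.20 + duty 7050.75 + delivery 1906.63 = 12318.52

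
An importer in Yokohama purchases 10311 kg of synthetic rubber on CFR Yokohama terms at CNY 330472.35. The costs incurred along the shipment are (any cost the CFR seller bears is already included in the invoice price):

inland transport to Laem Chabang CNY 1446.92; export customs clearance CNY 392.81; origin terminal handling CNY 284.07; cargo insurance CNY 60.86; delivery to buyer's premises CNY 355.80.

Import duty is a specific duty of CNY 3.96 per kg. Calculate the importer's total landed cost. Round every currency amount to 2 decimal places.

CFR: the seller pays costs through ocean freight to the destination port, but not insurance.
Already in the invoice (seller's account under CFR): inland to port, export clearance, origin terminal — exclude.
CIF value = CFR price + insurance = 330472.35 + 60.86 = 330533.21
Import duty = 10311 × 3.96 = 40831.56
Buyer bears: insurance 60.86 + delivery 355.80 + duty 40831.56 = 41248.22
Landed cost = invoice 330472.35 + 41248.22 = 371720.57

Total landed cost: CNY 371720.57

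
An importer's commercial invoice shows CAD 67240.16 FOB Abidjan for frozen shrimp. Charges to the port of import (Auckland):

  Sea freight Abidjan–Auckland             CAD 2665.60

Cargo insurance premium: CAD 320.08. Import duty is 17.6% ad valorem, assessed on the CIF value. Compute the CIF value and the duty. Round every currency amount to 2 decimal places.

CIF value: CAD 70225.84; import duty: CAD 12359.75

CIF = FOB price + freight + insurance
CIF = 67240.16 + 2665.60 + 320.08 = 70225.84
Import duty = 70225.84 × 17.6% = 12359.75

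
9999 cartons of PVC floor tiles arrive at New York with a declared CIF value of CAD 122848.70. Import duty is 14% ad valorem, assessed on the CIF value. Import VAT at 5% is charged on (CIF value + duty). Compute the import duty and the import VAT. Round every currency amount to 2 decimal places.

Import duty = 122848.70 × 14% = 17198.82
VAT base = CIF + duty = 122848.70 + 17198.82 = 140047.52
Import VAT = 140047.52 × 5% = 7002.38

Import duty: CAD 17198.82; import VAT: CAD 7002.38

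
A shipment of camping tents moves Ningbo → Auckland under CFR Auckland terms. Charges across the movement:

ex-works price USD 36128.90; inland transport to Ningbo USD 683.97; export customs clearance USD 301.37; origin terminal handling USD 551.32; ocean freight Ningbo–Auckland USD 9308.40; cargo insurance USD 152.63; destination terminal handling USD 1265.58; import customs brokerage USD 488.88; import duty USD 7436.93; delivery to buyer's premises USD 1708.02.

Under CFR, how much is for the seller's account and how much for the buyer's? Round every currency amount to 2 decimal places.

CFR: the seller pays costs through ocean freight to the destination port, but not insurance.
Seller's account: goods 36128.90 + inland to port 683.97 + export clearance 301.37 + origin terminal 551.32 + freight 9308.40 = 46973.96
Buyer's account: insurance 152.63 + destination terminal 1265.58 + brokerage 488.88 + duty 7436.93 + delivery 1708.02 = 11052.04

Seller: USD 46973.96; buyer: USD 11052.04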